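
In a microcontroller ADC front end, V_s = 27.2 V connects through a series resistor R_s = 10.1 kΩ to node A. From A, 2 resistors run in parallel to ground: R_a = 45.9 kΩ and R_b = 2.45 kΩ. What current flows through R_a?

Equivalent of the parallel group: R_p = 2.326 kΩ.
Node voltage V_A = V_s · R_p/(R_s + R_p) = 27.2 × 0.1872 = 5.091 V.
Branch current I = V_A/R_a = 5.091/45.9 = 0.1109 mA.
(Equivalently: I_total = 2.189 mA, then current-divider fraction G_k/ΣG = 0.05067.)

I ≈ 0.111 mA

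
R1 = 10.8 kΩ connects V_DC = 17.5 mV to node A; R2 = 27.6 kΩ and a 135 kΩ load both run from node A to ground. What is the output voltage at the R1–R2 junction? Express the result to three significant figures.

First combine the lower leg with the load: R2 ‖ R_L = 22.92 kΩ.
Now apply the divider: V_out = 17.5 × 0.6797 = 11.89 mV.

V_out ≈ 11.9 mV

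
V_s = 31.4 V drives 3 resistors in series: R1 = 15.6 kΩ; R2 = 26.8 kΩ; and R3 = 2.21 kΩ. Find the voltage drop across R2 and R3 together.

Total series resistance ΣR = 15.6 + 26.8 + 2.21 = 44.61 kΩ.
R_{R2..R3} = 26.8 + 2.21 = 29.01 kΩ.
By the voltage-divider rule, V = 31.4 × 29.01/44.61 = 20.42 V.

V ≈ 20.4 V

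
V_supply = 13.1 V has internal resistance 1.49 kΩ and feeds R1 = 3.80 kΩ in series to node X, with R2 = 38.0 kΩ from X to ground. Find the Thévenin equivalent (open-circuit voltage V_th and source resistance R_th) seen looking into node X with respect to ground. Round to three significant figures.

R1' = 1.49 + 3.80 = 5.290 kΩ (source resistance + R1).
With X open, the divider is unloaded: V_th = 13.1 × 38.0/43.29 = 11.50 V.
Zeroing V_supply shorts the top of R1' to ground, so R_th = R1' ‖ R2 = 4.644 kΩ.

V_th ≈ 11.5 V, R_th ≈ 4.64 kΩ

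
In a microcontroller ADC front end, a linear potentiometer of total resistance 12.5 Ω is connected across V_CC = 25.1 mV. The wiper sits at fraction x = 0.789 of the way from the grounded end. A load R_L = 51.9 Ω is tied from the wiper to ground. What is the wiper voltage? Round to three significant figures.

V_out ≈ 19.0 mV

Lower segment x·R_p = 9.863 Ω; upper segment (1−x)·R_p = 2.637 Ω.
(x·R_p) ‖ R_L = 8.288 Ω.
V_out = 25.1 × 8.288/(2.637 + 8.288) = 19.04 mV.
(Unloaded: V_out = x·V_CC = 19.8 mV.)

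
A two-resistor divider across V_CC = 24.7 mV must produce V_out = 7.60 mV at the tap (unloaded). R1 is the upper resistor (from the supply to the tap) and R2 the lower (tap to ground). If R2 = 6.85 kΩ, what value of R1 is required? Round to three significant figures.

The divider ratio is R2/(R1+R2) = 7.60/24.7 = 0.3077.
R1 = R2·(1/k − 1) = 6.85 × 2.250 = 15.41 kΩ.

R1 ≈ 15.4 kΩ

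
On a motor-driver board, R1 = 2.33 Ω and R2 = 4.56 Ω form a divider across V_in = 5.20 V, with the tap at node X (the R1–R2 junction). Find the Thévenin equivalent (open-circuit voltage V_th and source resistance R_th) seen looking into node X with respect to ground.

V_th ≈ 3.44 V, R_th ≈ 1.54 Ω

V_th is the unloaded tap voltage: V_in · R2/(R1+R2) = 5.20 × 0.6618 = 3.442 V.
With V_in suppressed (replaced by a short), R_th = R1 ‖ R2 = (2.330 × 4.56)/(2.330 + 4.56) = 1.542 Ω.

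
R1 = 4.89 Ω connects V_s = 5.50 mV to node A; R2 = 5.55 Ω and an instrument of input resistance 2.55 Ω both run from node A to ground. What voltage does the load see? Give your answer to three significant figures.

V_out ≈ 1.45 mV

The load sits in parallel with R2, giving an effective lower resistance R2' = R2·R_L/(R2+R_L) = 1.747 Ω.
Then V_out = V_s · R2'/(R1 + R2') = 5.50 × 1.747/6.637 = 1.448 mV.
(Unloaded it would be 2.92 mV; the load pulls it down.)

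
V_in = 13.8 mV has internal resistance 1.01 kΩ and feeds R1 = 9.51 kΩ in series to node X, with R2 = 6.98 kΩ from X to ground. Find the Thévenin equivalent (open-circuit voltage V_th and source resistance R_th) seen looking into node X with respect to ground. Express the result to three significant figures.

R1' = 1.01 + 9.51 = 10.52 kΩ (source resistance + R1).
V_th is the unloaded tap voltage: V_in · R2/(R1'+R2) = 13.8 × 0.3989 = 5.504 mV.
Looking into X with the source shorted: R_th = R1'·R2/(R1'+R2) = 10.52 × 6.98/17.50 = 4.196 kΩ.

V_th ≈ 5.50 mV, R_th ≈ 4.20 kΩ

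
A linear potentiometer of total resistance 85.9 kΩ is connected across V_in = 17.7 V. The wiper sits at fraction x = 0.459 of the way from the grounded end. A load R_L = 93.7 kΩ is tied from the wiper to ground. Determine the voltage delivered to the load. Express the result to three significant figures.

Lower segment x·R_p = 39.43 kΩ; upper segment (1−x)·R_p = 46.47 kΩ.
Lower segment in parallel with the load: 39.43 ‖ 93.7 = 27.75 kΩ.
Loaded-divider output: V_out = 17.7 × 0.3739 = 6.618 V.

V_out ≈ 6.62 V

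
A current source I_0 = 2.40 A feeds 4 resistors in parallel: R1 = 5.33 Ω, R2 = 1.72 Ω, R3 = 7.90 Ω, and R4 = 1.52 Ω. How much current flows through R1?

ΣG = 1/5.33 + 1/1.72 + 1/7.90 + 1/1.52 = 1.553.
R1 takes the fraction G_k/ΣG = 0.1876/1.553 = 0.1208, so I = 2.40 × 0.1208 = 0.2899 A.

I ≈ 0.290 A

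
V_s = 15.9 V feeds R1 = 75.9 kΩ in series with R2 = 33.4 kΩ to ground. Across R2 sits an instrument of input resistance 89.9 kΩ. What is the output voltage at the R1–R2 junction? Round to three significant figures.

V_out ≈ 3.86 V

First combine the lower leg with the load: R2 ‖ R_L = 24.35 kΩ.
Voltage divider with the loaded lower leg: V_out = 15.9 × 24.35/(75.9 + 24.35) = 15.9 × 0.2429 = 3.862 V.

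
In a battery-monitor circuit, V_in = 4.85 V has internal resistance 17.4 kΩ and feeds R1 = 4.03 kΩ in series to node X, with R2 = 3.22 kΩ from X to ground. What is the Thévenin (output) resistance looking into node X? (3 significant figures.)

R_th ≈ 2.80 kΩ

R1' = 17.4 + 4.03 = 21.43 kΩ (source resistance + R1).
Zeroing V_in shorts the top of R1' to ground, so R_th = R1' ‖ R2 = 2.799 kΩ.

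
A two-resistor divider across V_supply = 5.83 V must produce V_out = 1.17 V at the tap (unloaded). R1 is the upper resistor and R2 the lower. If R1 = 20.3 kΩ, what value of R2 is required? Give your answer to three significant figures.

R2 ≈ 5.10 kΩ

V_out/V_supply = R2/(R1+R2) = 0.2007.
So R2 = R1 · V_out/(V_supply − V_out) = 20.3 × 1.17/(5.83 − 1.17) = 20.3 × 0.2511 = 5.097 kΩ.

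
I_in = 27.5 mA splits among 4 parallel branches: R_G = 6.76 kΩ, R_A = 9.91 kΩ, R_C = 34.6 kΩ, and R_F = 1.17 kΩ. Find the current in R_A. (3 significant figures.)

Conductances: ΣG = 1/6.76 + 1/9.91 + 1/34.6 + 1/1.17 = 1.132 (1/kΩ).
R_A takes the fraction G_k/ΣG = 0.1009/1.132 = 0.08911, so I = 27.5 × 0.08911 = 2.450 mA.

I ≈ 2.45 mA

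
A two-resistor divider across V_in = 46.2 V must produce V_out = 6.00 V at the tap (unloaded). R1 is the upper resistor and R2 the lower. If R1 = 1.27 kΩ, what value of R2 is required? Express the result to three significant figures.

Required fraction k = V_out/V_in = 0.1299.
So R2 = R1 · V_out/(V_in − V_out) = 1.27 × 6.00/(46.2 − 6.00) = 1.27 × 0.1493 = 0.1896 kΩ.

R2 ≈ 0.190 kΩ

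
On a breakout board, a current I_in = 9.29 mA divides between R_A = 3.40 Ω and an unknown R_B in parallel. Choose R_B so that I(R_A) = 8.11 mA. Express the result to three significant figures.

In a two-way split, I_A/I_in = R_B/(R_A + R_B).
With f = 0.8730, R_B = R_A · f/(1−f) = 3.40 × 6.873 = 23.37 Ω.

R_B ≈ 23.4 Ω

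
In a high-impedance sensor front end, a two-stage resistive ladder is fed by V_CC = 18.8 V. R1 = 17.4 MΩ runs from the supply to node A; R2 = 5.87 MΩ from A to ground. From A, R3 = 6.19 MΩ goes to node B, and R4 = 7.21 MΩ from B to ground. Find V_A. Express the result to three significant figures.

V_A ≈ 3.57 V

The second stage (R3 + R4 = 13.40 MΩ) loads node A in parallel with R2.
Effective lower resistance at A: R2 ‖ 13.40 = 4.082 MΩ.
V_A = 18.8 × 4.082/(17.4 + 4.082) = 3.572 V.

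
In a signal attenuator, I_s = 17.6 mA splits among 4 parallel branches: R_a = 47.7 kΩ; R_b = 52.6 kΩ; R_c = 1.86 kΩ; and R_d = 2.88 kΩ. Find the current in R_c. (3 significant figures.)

ΣG = 1/47.7 + 1/52.6 + 1/1.86 + 1/2.88 = 0.9248.
R_c takes the fraction G_k/ΣG = 0.5376/0.9248 = 0.5813, so I = 17.6 × 0.5813 = 10.23 mA.

I ≈ 10.2 mA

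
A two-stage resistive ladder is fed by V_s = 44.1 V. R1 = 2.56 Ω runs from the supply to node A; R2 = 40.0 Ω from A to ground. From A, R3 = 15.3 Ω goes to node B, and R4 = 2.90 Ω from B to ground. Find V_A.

The second stage (R3 + R4 = 18.20 Ω) loads node A in parallel with R2.
Effective lower resistance at A: R2 ‖ 18.20 = 12.51 Ω.
V_A = 44.1 × 12.51/(2.56 + 12.51) = 36.61 V.

V_A ≈ 36.6 V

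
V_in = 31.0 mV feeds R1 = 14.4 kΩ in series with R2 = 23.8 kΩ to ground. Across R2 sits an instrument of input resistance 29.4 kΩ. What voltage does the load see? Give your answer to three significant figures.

V_out ≈ 14.8 mV

R2 ‖ R_L = (23.8 × 29.4)/(23.8 + 29.4) = 13.15 kΩ.
Then V_out = V_in · R2'/(R1 + R2') = 31.0 × 13.15/27.55 = 14.80 mV.
(Unloaded it would be 19.3 mV; the load pulls it down.)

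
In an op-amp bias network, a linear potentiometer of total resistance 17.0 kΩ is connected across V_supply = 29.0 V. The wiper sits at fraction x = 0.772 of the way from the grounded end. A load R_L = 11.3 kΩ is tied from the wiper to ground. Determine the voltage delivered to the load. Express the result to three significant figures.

Split the track: R_lower = x·R_p = 13.12 kΩ, R_upper = (1−x)·R_p = 3.876 kΩ.
(x·R_p) ‖ R_L = 6.072 kΩ.
V_out = 29.0 × 6.072/(3.876 + 6.072) = 17.70 V.

V_out ≈ 17.7 V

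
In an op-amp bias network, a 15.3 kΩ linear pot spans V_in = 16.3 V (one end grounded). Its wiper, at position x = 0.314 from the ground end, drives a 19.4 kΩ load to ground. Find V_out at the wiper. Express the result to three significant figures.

V_out ≈ 4.37 V

The pot divides into 10.50 kΩ above the wiper and 4.804 kΩ below.
(x·R_p) ‖ R_L = 3.851 kΩ.
Loaded-divider output: V_out = 16.3 × 0.2684 = 4.375 V.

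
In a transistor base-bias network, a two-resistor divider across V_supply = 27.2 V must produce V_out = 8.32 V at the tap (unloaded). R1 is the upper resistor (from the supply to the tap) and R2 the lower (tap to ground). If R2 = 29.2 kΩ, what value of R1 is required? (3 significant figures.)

R1 ≈ 66.3 kΩ

V_out/V_supply = R2/(R1+R2) = 0.3059.
So R1 = R2 · (V_supply/V_out − 1) = 29.2 × (27.2/8.32 − 1) = 29.2 × 2.269 = 66.26 kΩ.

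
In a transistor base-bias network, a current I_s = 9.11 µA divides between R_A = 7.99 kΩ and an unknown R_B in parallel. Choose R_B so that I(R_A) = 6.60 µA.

The fraction through R_A equals R_B/(R_A+R_B).
6.60/9.11 = R_B/(R_A + R_B) → R_B = R_A · (0.7245)/(1 − 0.7245) = 7.99 × 2.629 = 21.01 kΩ.

R_B ≈ 21.0 kΩ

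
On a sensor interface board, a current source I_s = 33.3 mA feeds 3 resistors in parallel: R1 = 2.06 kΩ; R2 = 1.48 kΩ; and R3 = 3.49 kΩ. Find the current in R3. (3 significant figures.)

I ≈ 6.59 mA

ΣG = 1/2.06 + 1/1.48 + 1/3.49 = 1.448.
Current divider: I(R3) = I_s · G_k/ΣG = 33.3 × (0.2865/1.448) = 33.3 × 0.1979 = 6.591 mA.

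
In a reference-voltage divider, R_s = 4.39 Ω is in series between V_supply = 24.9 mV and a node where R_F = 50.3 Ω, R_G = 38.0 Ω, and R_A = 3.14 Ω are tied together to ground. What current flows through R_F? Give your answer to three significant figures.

Combine the parallel branches: R_p = (1/50.3 + 1/38.0 + 1/3.14)⁻¹ = 2.742 Ω.
Node voltage V_A = V_supply · R_p/(R_s + R_p) = 24.9 × 0.3845 = 9.574 mV.
Branch current I = V_A/R_F = 9.574/50.3 = 0.1903 mA.

I ≈ 0.190 mA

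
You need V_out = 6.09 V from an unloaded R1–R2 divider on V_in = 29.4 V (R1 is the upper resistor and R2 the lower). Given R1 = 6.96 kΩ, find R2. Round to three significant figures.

Required fraction k = V_out/V_in = 0.2071.
So R2 = R1 · V_out/(V_in − V_out) = 6.96 × 6.09/(29.4 − 6.09) = 6.96 × 0.2613 = 1.818 kΩ.

R2 ≈ 1.82 kΩ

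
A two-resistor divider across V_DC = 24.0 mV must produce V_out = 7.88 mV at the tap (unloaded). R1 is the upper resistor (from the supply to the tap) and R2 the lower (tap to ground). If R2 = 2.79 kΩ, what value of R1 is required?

V_out/V_DC = R2/(R1+R2) = 0.3283.
Rearranging, R1 = R2·(1−k)/k = 2.79 × 2.046 = 5.707 kΩ.

R1 ≈ 5.71 kΩ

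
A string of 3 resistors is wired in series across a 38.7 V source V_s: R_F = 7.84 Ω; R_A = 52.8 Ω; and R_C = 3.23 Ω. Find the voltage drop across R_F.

Total series resistance ΣR = 7.84 + 52.8 + 3.23 = 63.87 Ω.
Voltage divider: V = V_s · (7.840 / 63.87) = 38.7 × 0.1227 = 4.750 V.

V ≈ 4.75 V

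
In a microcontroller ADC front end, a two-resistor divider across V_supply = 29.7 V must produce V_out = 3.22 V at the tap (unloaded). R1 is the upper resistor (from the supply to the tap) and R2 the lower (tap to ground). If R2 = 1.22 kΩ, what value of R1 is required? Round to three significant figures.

Required fraction k = V_out/V_supply = 0.1084.
Rearranging, R1 = R2·(1−k)/k = 1.22 × 8.224 = 10.03 kΩ.

R1 ≈ 10.0 kΩ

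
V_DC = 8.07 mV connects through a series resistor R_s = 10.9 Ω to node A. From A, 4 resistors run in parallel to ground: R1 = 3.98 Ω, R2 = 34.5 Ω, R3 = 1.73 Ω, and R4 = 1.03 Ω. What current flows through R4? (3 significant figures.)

Parallel bank: R_p = 1/(1/3.98 + 1/34.5 + 1/1.73 + 1/1.03) = 0.5467 Ω.
Node voltage V_A = V_DC · R_p/(R_s + R_p) = 8.07 × 0.04776 = 0.3854 mV.
Branch current I = V_A/R4 = 0.3854/1.03 = 0.3742 mA.
(Equivalently: I_total = 0.7050 mA, then current-divider fraction G_k/ΣG = 0.5308.)

I ≈ 0.374 mA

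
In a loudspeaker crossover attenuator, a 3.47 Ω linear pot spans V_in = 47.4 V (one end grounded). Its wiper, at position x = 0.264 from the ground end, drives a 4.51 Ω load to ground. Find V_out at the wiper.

V_out ≈ 10.9 V

Split the track: R_lower = x·R_p = 0.9161 Ω, R_upper = (1−x)·R_p = 2.554 Ω.
(x·R_p) ‖ R_L = 0.7614 Ω.
Loaded-divider output: V_out = 47.4 × 0.2297 = 10.89 V.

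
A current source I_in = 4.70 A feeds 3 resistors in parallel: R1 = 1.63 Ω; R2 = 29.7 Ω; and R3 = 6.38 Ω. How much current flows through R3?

Conductances: ΣG = 1/1.63 + 1/29.7 + 1/6.38 = 0.8039 (1/Ω).
R3 takes the fraction G_k/ΣG = 0.1567/0.8039 = 0.1950, so I = 4.70 × 0.1950 = 0.9164 A.

I ≈ 0.916 A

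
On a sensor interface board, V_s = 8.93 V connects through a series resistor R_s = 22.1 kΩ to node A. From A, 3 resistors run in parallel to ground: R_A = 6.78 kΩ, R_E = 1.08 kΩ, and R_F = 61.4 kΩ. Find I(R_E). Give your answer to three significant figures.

Parallel bank: R_p = 1/(1/6.78 + 1/1.08 + 1/61.4) = 0.9177 kΩ.
V_A by voltage divider: V_A = 8.93 × 0.9177/(22.1 + 0.9177) = 0.3560 V.
Branch current I = V_A/R_E = 0.3560/1.08 = 0.3297 mA.

I ≈ 0.330 mA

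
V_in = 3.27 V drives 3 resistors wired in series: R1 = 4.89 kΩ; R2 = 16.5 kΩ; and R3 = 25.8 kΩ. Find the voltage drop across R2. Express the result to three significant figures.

V ≈ 1.14 V

Series total: ΣR = 4.89 + 16.5 + 25.8 = 47.19 kΩ.
Voltage divider: V = V_in · (16.50 / 47.19) = 3.27 × 0.3497 = 1.143 V.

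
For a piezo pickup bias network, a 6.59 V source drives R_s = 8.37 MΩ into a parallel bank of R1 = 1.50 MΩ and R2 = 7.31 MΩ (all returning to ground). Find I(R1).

I ≈ 0.569 µA

Combine the parallel branches: R_p = (1/1.50 + 1/7.31)⁻¹ = 1.245 MΩ.
V_A by voltage divider: V_A = 6.59 × 1.245/(8.37 + 1.245) = 0.8531 V.
Branch current I = V_A/R1 = 0.8531/1.50 = 0.5687 µA.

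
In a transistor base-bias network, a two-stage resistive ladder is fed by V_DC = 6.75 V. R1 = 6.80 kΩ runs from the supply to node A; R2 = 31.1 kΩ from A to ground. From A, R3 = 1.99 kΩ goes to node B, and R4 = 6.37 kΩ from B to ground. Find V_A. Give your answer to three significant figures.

V_A ≈ 3.32 V

Node A sees R2 in parallel with the series input of stage 2, R3 + R4 = 8.360 kΩ.
R2 ‖ (R3+R4) = 6.589 kΩ.
V_A = 6.75 × 6.589/(6.80 + 6.589) = 3.322 V.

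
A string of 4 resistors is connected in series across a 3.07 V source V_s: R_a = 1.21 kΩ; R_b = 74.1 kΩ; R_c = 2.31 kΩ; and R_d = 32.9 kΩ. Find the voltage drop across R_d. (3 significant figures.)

V ≈ 0.914 V

ΣR = 1.21 + 74.1 + 2.31 + 32.9 = 110.5 kΩ.
V = V_s · R/ΣR = 3.07 × 0.2977 = 0.9139 V.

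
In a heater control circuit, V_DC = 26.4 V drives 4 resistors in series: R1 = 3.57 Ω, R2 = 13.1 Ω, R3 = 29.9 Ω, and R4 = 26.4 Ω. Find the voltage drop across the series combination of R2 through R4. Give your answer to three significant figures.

ΣR = 3.57 + 13.1 + 29.9 + 26.4 = 72.97 Ω.
R_{R2..R4} = 13.1 + 29.9 + 26.4 = 69.40 Ω.
Voltage divider: V = V_DC · (69.40 / 72.97) = 26.4 × 0.9511 = 25.11 V.

V ≈ 25.1 V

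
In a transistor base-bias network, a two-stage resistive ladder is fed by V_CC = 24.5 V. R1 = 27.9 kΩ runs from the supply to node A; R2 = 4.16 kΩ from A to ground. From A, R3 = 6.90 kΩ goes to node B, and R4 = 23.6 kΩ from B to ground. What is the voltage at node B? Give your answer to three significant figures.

V_B ≈ 2.20 V

Looking into the second stage from A: R3 + R4 = 30.50 kΩ appears in parallel with R2.
Effective lower resistance at A: R2 ‖ 30.50 = 3.661 kΩ.
So V_A = 24.5 × 0.1160 = 2.842 V.
Stage 2 is unloaded, so V_B = V_A · R4/(R3+R4) = 2.842 × 23.6/30.50 = 2.199 V.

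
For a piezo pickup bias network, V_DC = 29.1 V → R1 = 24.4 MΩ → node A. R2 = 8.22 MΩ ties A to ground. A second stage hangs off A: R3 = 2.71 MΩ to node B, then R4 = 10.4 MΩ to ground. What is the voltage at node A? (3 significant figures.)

The second stage (R3 + R4 = 13.11 MΩ) loads node A in parallel with R2.
Effective lower resistance at A: R2 ‖ 13.11 = 5.052 MΩ.
V_A = 29.1 × 5.052/(24.4 + 5.052) = 4.992 V.

V_A ≈ 4.99 V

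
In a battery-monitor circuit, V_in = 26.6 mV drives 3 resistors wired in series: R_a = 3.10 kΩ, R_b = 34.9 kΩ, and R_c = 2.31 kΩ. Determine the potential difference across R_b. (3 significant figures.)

Series total: ΣR = 3.10 + 34.9 + 2.31 = 40.31 kΩ.
By the voltage-divider rule, V = 26.6 × 34.90/40.31 = 23.03 mV.

V ≈ 23.0 mV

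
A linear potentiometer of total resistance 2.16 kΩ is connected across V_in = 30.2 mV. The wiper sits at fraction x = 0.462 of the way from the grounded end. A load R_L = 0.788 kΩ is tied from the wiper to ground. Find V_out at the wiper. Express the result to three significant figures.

V_out ≈ 8.30 mV

Split the track: R_lower = x·R_p = 0.9979 kΩ, R_upper = (1−x)·R_p = 1.162 kΩ.
R_L loads the lower segment: effective lower R = 0.4403 kΩ.
Loaded-divider output: V_out = 30.2 × 0.2748 = 8.298 mV.
(Unloaded: V_out = x·V_in = 14.0 mV.)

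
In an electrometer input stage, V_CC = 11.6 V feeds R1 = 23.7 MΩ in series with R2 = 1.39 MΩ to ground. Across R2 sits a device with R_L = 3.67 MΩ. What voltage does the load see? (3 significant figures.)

V_out ≈ 0.473 V

R2 ‖ R_L = (1.39 × 3.67)/(1.39 + 3.67) = 1.008 MΩ.
Voltage divider with the loaded lower leg: V_out = 11.6 × 1.008/(23.7 + 1.008) = 11.6 × 0.04080 = 0.4733 V.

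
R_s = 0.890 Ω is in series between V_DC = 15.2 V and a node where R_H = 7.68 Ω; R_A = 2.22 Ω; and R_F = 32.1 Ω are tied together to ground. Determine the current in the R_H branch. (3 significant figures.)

Equivalent of the parallel group: R_p = 1.634 Ω.
Node voltage V_A = V_DC · R_p/(R_s + R_p) = 15.2 × 0.6475 = 9.841 V.
Branch current I = V_A/R_H = 9.841/7.68 = 1.281 A.

I ≈ 1.28 A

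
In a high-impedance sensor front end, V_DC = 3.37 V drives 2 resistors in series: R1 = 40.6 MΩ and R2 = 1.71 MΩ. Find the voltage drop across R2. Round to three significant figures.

Series total: ΣR = 40.6 + 1.71 = 42.31 MΩ.
V = V_DC · R/ΣR = 3.37 × 0.04042 = 0.1362 V.

V ≈ 0.136 V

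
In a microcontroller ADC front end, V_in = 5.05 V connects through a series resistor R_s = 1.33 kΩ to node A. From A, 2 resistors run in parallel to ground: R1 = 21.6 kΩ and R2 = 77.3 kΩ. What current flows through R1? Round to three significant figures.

I ≈ 0.217 mA

Equivalent of the parallel group: R_p = 16.88 kΩ.
Node voltage V_A = V_in · R_p/(R_s + R_p) = 5.05 × 0.9270 = 4.681 V.
I(R1) = V_A / R1 = 4.681/21.6 = 0.2167 mA.
(Equivalently: I_total = 0.2773 mA, then current-divider fraction G_k/ΣG = 0.7816.)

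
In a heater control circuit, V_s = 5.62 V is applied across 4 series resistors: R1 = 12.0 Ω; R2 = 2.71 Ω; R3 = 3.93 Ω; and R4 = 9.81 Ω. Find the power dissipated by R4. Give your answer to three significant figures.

P ≈ 0.383 W

Series current I = V_s/ΣR = 5.62/28.45 = 0.1975 A.
P = I²R = 0.03902 × 9.81 = 0.3828 W.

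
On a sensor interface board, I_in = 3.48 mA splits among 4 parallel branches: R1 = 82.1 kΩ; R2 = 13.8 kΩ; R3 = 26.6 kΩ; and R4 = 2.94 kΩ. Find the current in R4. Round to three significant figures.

I ≈ 2.56 mA

Total conductance ΣG = 1/82.1 + 1/13.8 + 1/26.6 + 1/2.94 = 0.4624 (units of 1/kΩ).
By the current-divider rule, I = I_in · G_k/ΣG = 3.48 × 0.7356 = 2.560 mA.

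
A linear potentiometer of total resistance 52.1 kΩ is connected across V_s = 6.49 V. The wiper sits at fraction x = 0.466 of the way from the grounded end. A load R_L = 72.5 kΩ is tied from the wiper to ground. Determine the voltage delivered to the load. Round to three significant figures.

V_out ≈ 2.57 V

The pot divides into 27.82 kΩ above the wiper and 24.28 kΩ below.
R_L loads the lower segment: effective lower R = 18.19 kΩ.
Then V_out = V_s · 18.19/(27.82 + 18.19) = 2.566 V.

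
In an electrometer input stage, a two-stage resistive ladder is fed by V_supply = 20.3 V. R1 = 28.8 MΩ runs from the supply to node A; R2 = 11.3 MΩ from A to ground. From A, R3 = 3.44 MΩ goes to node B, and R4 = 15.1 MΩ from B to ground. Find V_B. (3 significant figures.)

V_B ≈ 3.24 V

Looking into the second stage from A: R3 + R4 = 18.54 MΩ appears in parallel with R2.
Effective lower resistance at A: R2 ‖ 18.54 = 7.021 MΩ.
So V_A = 20.3 × 0.1960 = 3.979 V.
Stage 2 is unloaded, so V_B = V_A · R4/(R3+R4) = 3.979 × 15.1/18.54 = 3.241 V.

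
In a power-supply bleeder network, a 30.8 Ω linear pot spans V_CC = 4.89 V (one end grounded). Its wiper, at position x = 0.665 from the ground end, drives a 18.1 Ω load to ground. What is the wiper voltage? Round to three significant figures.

V_out ≈ 2.36 V

Lower segment x·R_p = 20.48 Ω; upper segment (1−x)·R_p = 10.32 Ω.
Lower segment in parallel with the load: 20.48 ‖ 18.1 = 9.609 Ω.
V_out = 4.89 × 9.609/(10.32 + 9.609) = 2.358 V.
(Unloaded: V_out = x·V_CC = 3.25 V.)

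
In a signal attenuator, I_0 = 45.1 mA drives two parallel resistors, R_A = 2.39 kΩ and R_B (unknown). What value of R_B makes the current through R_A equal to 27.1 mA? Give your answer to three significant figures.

R_B ≈ 3.60 kΩ

Two-branch current divider: I_A = I_0 · R_B/(R_A + R_B).
27.1/45.1 = R_B/(R_A + R_B) → R_B = R_A · (0.6009)/(1 − 0.6009) = 2.39 × 1.506 = 3.598 kΩ.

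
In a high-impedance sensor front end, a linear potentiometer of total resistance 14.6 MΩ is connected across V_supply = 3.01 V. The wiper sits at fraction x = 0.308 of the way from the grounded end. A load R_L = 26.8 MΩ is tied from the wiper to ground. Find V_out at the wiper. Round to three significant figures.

Split the track: R_lower = x·R_p = 4.497 MΩ, R_upper = (1−x)·R_p = 10.10 MΩ.
R_L loads the lower segment: effective lower R = 3.851 MΩ.
V_out = 3.01 × 3.851/(10.10 + 3.851) = 0.8306 V.

V_out ≈ 0.831 V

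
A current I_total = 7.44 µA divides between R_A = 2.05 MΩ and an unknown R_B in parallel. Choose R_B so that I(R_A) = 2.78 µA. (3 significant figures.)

In a two-way split, I_A/I_total = R_B/(R_A + R_B).
2.78/7.44 = R_B/(R_A + R_B) → R_B = R_A · (0.3737)/(1 − 0.3737) = 2.05 × 0.5966 = 1.223 MΩ.

R_B ≈ 1.22 MΩ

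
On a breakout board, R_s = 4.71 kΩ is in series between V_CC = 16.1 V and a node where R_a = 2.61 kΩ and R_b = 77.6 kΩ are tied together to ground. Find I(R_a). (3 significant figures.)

Parallel bank: R_p = 1/(1/2.61 + 1/77.6) = 2.525 kΩ.
V_A = 16.1 × 2.525/7.235 = 5.619 V.
I(R_a) = V_A / R_a = 5.619/2.61 = 2.153 mA.

I ≈ 2.15 mA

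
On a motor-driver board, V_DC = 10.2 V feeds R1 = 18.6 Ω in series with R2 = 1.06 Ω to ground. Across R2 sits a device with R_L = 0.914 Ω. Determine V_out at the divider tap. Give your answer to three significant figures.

V_out ≈ 0.262 V

The load sits in parallel with R2, giving an effective lower resistance R2' = R2·R_L/(R2+R_L) = 0.4908 Ω.
Then V_out = V_DC · R2'/(R1 + R2') = 10.2 × 0.4908/19.09 = 0.2622 V.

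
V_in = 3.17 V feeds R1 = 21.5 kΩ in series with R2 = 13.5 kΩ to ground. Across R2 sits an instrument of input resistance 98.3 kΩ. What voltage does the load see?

First combine the lower leg with the load: R2 ‖ R_L = 11.87 kΩ.
Then V_out = V_in · R2'/(R1 + R2') = 3.17 × 11.87/33.37 = 1.128 V.
(Unloaded it would be 1.22 V; the load pulls it down.)

V_out ≈ 1.13 V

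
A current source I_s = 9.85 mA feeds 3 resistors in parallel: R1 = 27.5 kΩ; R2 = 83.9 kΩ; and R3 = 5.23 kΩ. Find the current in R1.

I ≈ 1.50 mA

Total conductance ΣG = 1/27.5 + 1/83.9 + 1/5.23 = 0.2395 (units of 1/kΩ).
R1 takes the fraction G_k/ΣG = 0.03636/0.2395 = 0.1518, so I = 9.85 × 0.1518 = 1.496 mA.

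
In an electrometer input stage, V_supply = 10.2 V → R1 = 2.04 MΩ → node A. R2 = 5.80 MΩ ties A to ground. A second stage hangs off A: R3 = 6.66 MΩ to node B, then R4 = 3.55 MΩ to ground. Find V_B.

Looking into the second stage from A: R3 + R4 = 10.21 MΩ appears in parallel with R2.
Effective lower resistance at A: R2 ‖ 10.21 = 3.699 MΩ.
V_A = 10.2 × 3.699/(2.04 + 3.699) = 6.574 V.
Stage 2 is unloaded, so V_B = V_A · R4/(R3+R4) = 6.574 × 3.55/10.21 = 2.286 V.

V_B ≈ 2.29 V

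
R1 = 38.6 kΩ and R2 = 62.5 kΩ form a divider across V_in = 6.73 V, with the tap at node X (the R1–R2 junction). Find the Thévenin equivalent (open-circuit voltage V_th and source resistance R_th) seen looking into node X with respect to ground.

With X open, the divider is unloaded: V_th = 6.73 × 62.5/101.1 = 4.160 V.
Zeroing V_in shorts the top of R1 to ground, so R_th = R1 ‖ R2 = 23.86 kΩ.

V_th ≈ 4.16 V, R_th ≈ 23.9 kΩ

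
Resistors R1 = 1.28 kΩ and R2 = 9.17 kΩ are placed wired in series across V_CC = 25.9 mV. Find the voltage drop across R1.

V ≈ 3.17 mV

Series total: ΣR = 1.28 + 9.17 = 10.45 kΩ.
By the voltage-divider rule, V = 25.9 × 1.280/10.45 = 3.172 mV.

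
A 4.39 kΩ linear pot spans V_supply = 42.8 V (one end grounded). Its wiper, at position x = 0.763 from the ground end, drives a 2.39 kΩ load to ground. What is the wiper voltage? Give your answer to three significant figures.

Split the track: R_lower = x·R_p = 3.350 kΩ, R_upper = (1−x)·R_p = 1.040 kΩ.
Lower segment in parallel with the load: 3.350 ‖ 2.39 = 1.395 kΩ.
V_out = 42.8 × 1.395/(1.040 + 1.395) = 24.51 V.

V_out ≈ 24.5 V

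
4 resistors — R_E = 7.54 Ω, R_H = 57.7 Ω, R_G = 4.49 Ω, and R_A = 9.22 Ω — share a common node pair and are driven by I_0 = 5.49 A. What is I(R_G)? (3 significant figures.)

I ≈ 2.54 A

Total conductance ΣG = 1/7.54 + 1/57.7 + 1/4.49 + 1/9.22 = 0.4811 (units of 1/Ω).
By the current-divider rule, I = I_0 · G_k/ΣG = 5.49 × 0.4629 = 2.541 A.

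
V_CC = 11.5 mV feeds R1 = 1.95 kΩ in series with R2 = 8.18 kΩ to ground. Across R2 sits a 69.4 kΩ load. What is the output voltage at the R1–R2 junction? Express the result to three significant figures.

V_out ≈ 9.08 mV

The load sits in parallel with R2, giving an effective lower resistance R2' = R2·R_L/(R2+R_L) = 7.318 kΩ.
Then V_out = V_CC · R2'/(R1 + R2') = 11.5 × 7.318/9.268 = 9.080 mV.
(Unloaded it would be 9.29 mV; the load pulls it down.)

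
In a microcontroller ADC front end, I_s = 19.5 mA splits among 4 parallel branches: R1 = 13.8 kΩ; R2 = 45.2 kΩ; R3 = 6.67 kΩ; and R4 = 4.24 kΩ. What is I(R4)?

ΣG = 1/13.8 + 1/45.2 + 1/6.67 + 1/4.24 = 0.4804.
By the current-divider rule, I = I_s · G_k/ΣG = 19.5 × 0.4910 = 9.574 mA.

I ≈ 9.57 mA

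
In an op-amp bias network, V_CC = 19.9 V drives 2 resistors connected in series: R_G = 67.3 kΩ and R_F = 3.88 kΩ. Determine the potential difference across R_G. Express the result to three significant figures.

V ≈ 18.8 V

ΣR = 67.3 + 3.88 = 71.18 kΩ.
V = V_CC · R/ΣR = 19.9 × 0.9455 = 18.82 V.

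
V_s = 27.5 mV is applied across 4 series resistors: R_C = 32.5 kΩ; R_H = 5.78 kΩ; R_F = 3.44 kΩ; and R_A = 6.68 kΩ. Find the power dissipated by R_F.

ΣR = 48.40 kΩ → I = 27.5/48.40 = 0.5682 µA.
P = I²R = 0.3228 × 3.44 = 1.111 nW.

P ≈ 1.11 nW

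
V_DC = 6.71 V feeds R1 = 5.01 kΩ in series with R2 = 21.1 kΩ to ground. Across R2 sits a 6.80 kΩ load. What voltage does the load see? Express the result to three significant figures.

R2 ‖ R_L = (21.1 × 6.80)/(21.1 + 6.80) = 5.143 kΩ.
Voltage divider with the loaded lower leg: V_out = 6.71 × 5.143/(5.01 + 5.143) = 6.71 × 0.5065 = 3.399 V.

V_out ≈ 3.40 V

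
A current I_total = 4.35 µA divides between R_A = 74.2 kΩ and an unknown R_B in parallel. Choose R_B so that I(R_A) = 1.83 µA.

R_B ≈ 53.9 kΩ

Two-branch current divider: I_A = I_total · R_B/(R_A + R_B).
With f = 0.4207, R_B = R_A · f/(1−f) = 74.2 × 0.7262 = 53.88 kΩ.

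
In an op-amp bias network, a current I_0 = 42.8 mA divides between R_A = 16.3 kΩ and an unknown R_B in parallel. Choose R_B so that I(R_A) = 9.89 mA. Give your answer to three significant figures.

R_B ≈ 4.90 kΩ

Two-branch current divider: I_A = I_0 · R_B/(R_A + R_B).
With f = 0.2311, R_B = R_A · f/(1−f) = 16.3 × 0.3005 = 4.898 kΩ.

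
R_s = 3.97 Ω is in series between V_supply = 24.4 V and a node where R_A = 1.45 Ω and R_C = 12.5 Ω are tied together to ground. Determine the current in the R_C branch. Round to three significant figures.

I ≈ 0.481 A

Equivalent of the parallel group: R_p = 1.299 Ω.
Node voltage V_A = V_supply · R_p/(R_s + R_p) = 24.4 × 0.2466 = 6.016 V.
Branch current I = V_A/R_C = 6.016/12.5 = 0.4813 A.
(Check via current divider: I_total = 4.631 A; share G_k/ΣG = 0.1039 → same result.)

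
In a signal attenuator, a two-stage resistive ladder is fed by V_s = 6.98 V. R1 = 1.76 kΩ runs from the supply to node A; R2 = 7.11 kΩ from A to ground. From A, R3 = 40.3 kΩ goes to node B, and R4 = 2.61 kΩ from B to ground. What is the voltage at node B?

V_B ≈ 0.329 V

Node A sees R2 in parallel with the series input of stage 2, R3 + R4 = 42.91 kΩ.
Effective lower resistance at A: R2 ‖ 42.91 = 6.099 kΩ.
V_A = 6.98 × 6.099/(1.76 + 6.099) = 5.417 V.
V_B = V_A × 0.06082 = 0.3295 V.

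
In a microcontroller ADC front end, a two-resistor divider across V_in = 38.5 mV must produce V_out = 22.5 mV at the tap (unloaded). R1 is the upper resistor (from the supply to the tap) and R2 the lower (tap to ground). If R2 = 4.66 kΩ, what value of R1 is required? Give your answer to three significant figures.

R1 ≈ 3.31 kΩ

Required fraction k = V_out/V_in = 0.5844.
So R1 = R2 · (V_in/V_out − 1) = 4.66 × (38.5/22.5 − 1) = 4.66 × 0.7111 = 3.314 kΩ.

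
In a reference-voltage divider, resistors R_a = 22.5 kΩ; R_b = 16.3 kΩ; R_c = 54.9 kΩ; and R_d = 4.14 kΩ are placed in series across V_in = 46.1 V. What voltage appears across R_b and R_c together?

ΣR = 22.5 + 16.3 + 54.9 + 4.14 = 97.84 kΩ.
R_{R_b..R_c} = 16.3 + 54.9 = 71.20 kΩ.
Voltage divider: V = V_in · (71.20 / 97.84) = 46.1 × 0.7277 = 33.55 V.

V ≈ 33.5 V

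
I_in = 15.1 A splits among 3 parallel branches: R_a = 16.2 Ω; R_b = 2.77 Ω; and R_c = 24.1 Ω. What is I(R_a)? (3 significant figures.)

ΣG = 1/16.2 + 1/2.77 + 1/24.1 = 0.4642.
By the current-divider rule, I = I_in · G_k/ΣG = 15.1 × 0.1330 = 2.008 A.

I ≈ 2.01 A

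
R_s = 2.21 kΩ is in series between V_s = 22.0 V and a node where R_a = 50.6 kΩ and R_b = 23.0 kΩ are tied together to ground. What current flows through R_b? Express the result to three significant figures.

I ≈ 0.839 mA

Equivalent of the parallel group: R_p = 15.81 kΩ.
V_A = 22.0 × 15.81/18.02 = 19.30 V.
I(R_b) = V_A / R_b = 19.30/23.0 = 0.8392 mA.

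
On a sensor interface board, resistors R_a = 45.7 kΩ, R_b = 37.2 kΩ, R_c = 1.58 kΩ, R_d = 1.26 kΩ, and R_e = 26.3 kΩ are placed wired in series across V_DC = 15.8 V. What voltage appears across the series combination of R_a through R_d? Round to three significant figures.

Total series resistance ΣR = 45.7 + 37.2 + 1.58 + 1.26 + 26.3 = 112.0 kΩ.
R_{R_a..R_d} = 45.7 + 37.2 + 1.58 + 1.26 = 85.74 kΩ.
By the voltage-divider rule, V = 15.8 × 85.74/112.0 = 12.09 V.

V ≈ 12.1 V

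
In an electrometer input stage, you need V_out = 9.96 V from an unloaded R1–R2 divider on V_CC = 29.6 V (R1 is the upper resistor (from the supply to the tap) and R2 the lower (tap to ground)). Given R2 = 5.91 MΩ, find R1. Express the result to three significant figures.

R1 ≈ 11.7 MΩ

Required fraction k = V_out/V_CC = 0.3365.
Rearranging, R1 = R2·(1−k)/k = 5.91 × 1.972 = 11.65 MΩ.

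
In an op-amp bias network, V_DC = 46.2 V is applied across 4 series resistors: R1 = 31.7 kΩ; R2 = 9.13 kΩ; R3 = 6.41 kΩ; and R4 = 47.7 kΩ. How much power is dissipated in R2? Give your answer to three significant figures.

P ≈ 2.16 mW

The common current is I = 46.2/94.94 = 0.4866 mA.
P(R2) = I²·R2 = (0.4866)² × 9.13 = 2.162 mW.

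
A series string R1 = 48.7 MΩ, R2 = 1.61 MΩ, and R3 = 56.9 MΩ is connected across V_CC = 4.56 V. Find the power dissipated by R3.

P ≈ 0.103 µW

The common current is I = 4.56/107.2 = 0.04253 µA.
P(R3) = I²·R3 = (0.04253)² × 56.9 = 0.1029 µW.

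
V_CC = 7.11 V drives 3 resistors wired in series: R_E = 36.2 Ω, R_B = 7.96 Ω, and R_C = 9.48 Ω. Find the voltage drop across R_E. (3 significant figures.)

V ≈ 4.80 V

Series total: ΣR = 36.2 + 7.96 + 9.48 = 53.64 Ω.
Voltage divider: V = V_CC · (36.20 / 53.64) = 7.11 × 0.6749 = 4.798 V.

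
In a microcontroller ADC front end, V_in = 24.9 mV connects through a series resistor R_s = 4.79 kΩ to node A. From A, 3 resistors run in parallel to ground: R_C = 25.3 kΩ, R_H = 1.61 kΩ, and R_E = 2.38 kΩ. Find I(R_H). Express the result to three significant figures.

Parallel bank: R_p = 1/(1/25.3 + 1/1.61 + 1/2.38) = 0.9252 kΩ.
V_A = 24.9 × 0.9252/5.715 = 4.031 mV.
I(R_H) = V_A / R_H = 4.031/1.61 = 2.504 µA.

I ≈ 2.50 µA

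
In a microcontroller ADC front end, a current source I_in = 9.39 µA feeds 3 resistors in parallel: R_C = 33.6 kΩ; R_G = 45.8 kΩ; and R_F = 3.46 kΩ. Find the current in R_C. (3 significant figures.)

Total conductance ΣG = 1/33.6 + 1/45.8 + 1/3.46 = 0.3406 (units of 1/kΩ).
Current divider: I(R_C) = I_in · G_k/ΣG = 9.39 × (0.02976/0.3406) = 9.39 × 0.08738 = 0.8205 µA.

I ≈ 0.820 µA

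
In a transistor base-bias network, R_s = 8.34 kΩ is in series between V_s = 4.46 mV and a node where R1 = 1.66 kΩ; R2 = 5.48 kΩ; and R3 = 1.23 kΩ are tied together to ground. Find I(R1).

I ≈ 0.188 µA

Parallel bank: R_p = 1/(1/1.66 + 1/5.48 + 1/1.23) = 0.6258 kΩ.
V_A = 4.46 × 0.6258/8.966 = 0.3113 mV.
I(R1) = V_A / R1 = 0.3113/1.66 = 0.1875 µA.
(Check via current divider: I_total = 0.4974 µA; share G_k/ΣG = 0.3770 → same result.)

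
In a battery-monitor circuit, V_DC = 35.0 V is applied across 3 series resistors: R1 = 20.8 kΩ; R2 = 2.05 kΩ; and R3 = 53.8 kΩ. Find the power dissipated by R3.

P ≈ 11.2 mW

Series current I = V_DC/ΣR = 35.0/76.65 = 0.4566 mA.
P = I²R = 0.2085 × 53.8 = 11.22 mW.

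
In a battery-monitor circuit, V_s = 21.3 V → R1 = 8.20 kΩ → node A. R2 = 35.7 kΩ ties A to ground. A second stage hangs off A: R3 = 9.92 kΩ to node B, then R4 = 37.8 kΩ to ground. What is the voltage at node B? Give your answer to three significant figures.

V_B ≈ 12.0 V

Node A sees R2 in parallel with the series input of stage 2, R3 + R4 = 47.72 kΩ.
R2 ‖ (R3+R4) = 20.42 kΩ.
V_A = 21.3 × 20.42/(8.20 + 20.42) = 15.20 V.
Then the unloaded second divider: V_B = V_A × R4/(R3+R4) = 15.20 × 0.7921 = 12.04 V.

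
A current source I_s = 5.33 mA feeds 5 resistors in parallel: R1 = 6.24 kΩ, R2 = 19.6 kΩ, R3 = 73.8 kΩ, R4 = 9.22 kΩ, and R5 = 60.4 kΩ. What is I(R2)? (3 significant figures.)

Conductances: ΣG = 1/6.24 + 1/19.6 + 1/73.8 + 1/9.22 + 1/60.4 = 0.3498 (1/kΩ).
Current divider: I(R2) = I_s · G_k/ΣG = 5.33 × (0.05102/0.3498) = 5.33 × 0.1458 = 0.7773 mA.

I ≈ 0.777 mA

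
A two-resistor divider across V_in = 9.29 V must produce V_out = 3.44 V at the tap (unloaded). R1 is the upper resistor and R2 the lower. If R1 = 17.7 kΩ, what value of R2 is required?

Required fraction k = V_out/V_in = 0.3703.
R2 = R1 · 0.3703/(1 − 0.3703) = 10.41 kΩ.

R2 ≈ 10.4 kΩ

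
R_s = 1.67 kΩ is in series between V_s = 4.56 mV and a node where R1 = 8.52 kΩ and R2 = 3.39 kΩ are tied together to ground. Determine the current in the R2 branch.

Combine the parallel branches: R_p = (1/8.52 + 1/3.39)⁻¹ = 2.425 kΩ.
Node voltage V_A = V_s · R_p/(R_s + R_p) = 4.56 × 0.5922 = 2.700 mV.
I(R2) = V_A / R2 = 2.700/3.39 = 0.7966 µA.

I ≈ 0.797 µA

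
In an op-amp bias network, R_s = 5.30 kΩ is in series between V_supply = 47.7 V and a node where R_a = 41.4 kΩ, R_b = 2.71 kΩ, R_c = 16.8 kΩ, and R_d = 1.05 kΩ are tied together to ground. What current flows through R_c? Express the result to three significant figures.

Equivalent of the parallel group: R_p = 0.7117 kΩ.
Node voltage V_A = V_supply · R_p/(R_s + R_p) = 47.7 × 0.1184 = 5.647 V.
I(R_c) = V_A / R_c = 5.647/16.8 = 0.3361 mA.
(Equivalently: I_total = 7.935 mA, then current-divider fraction G_k/ΣG = 0.04236.)

I ≈ 0.336 mA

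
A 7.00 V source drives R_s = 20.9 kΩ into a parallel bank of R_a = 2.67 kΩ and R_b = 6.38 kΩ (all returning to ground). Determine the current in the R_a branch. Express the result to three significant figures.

I ≈ 0.217 mA

Combine the parallel branches: R_p = (1/2.67 + 1/6.38)⁻¹ = 1.882 kΩ.
V_A = 7.00 × 1.882/22.78 = 0.5783 V.
Branch current I = V_A/R_a = 0.5783/2.67 = 0.2166 mA.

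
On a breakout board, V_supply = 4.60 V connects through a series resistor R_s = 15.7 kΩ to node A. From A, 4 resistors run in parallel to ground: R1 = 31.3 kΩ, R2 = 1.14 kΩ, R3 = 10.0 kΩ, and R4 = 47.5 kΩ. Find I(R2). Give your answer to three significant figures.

Equivalent of the parallel group: R_p = 0.9707 kΩ.
V_A = 4.60 × 0.9707/16.67 = 0.2678 V.
Branch current I = V_A/R2 = 0.2678/1.14 = 0.2350 mA.

I ≈ 0.235 mA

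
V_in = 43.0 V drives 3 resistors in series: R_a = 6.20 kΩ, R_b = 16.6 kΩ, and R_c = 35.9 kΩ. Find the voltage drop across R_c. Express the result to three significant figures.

Series total: ΣR = 6.20 + 16.6 + 35.9 = 58.70 kΩ.
By the voltage-divider rule, V = 43.0 × 35.90/58.70 = 26.30 V.

V ≈ 26.3 V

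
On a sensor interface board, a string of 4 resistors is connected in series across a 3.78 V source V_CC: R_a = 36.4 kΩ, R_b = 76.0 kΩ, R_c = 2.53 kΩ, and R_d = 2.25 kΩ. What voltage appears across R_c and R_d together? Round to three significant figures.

V ≈ 0.154 V

Series total: ΣR = 36.4 + 76.0 + 2.53 + 2.25 = 117.2 kΩ.
R_{R_c..R_d} = 2.53 + 2.25 = 4.780 kΩ.
By the voltage-divider rule, V = 3.78 × 4.780/117.2 = 0.1542 V.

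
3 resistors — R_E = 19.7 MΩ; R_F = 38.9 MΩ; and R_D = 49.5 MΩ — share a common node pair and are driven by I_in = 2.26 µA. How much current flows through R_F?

I ≈ 0.601 µA

Conductances: ΣG = 1/19.7 + 1/38.9 + 1/49.5 = 0.09667 (1/MΩ).
Current divider: I(R_F) = I_in · G_k/ΣG = 2.26 × (0.02571/0.09667) = 2.26 × 0.2659 = 0.6010 µA.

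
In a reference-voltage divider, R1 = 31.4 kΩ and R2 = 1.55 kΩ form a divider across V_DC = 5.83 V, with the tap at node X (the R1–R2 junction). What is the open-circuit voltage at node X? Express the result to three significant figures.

Open-circuit (no load on X): V_th = V_DC · R2/(R1 + R2) = 5.83 × 1.55/(31.40 + 1.55) = 0.2742 V.

V_th ≈ 0.274 V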